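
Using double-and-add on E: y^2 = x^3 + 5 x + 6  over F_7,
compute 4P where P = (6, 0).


k = 4 = 100_2 (binary, LSB first: 001)
Double-and-add from P = (6, 0):
  bit 0 = 0: acc unchanged = O
  bit 1 = 0: acc unchanged = O
  bit 2 = 1: acc = O + O = O

4P = O


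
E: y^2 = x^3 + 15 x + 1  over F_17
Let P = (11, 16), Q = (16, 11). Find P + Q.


P != Q, so use the chord formula.
s = (y2 - y1) / (x2 - x1) = (12) / (5) mod 17 = 16
x3 = s^2 - x1 - x2 mod 17 = 16^2 - 11 - 16 = 8
y3 = s (x1 - x3) - y1 mod 17 = 16 * (11 - 8) - 16 = 15

P + Q = (8, 15)


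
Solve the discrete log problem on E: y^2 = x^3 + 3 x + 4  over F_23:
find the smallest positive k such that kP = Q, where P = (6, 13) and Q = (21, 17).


Enumerate multiples of P until we hit Q = (21, 17):
  1P = (6, 13)
  2P = (0, 2)
  3P = (21, 17)
Match found at i = 3.

k = 3


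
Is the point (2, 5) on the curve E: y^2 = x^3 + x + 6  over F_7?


Check whether y^2 = x^3 + 1 x + 6 (mod 7) for (x, y) = (2, 5).
LHS: y^2 = 5^2 mod 7 = 4
RHS: x^3 + 1 x + 6 = 2^3 + 1*2 + 6 mod 7 = 2
LHS != RHS

No, not on the curve


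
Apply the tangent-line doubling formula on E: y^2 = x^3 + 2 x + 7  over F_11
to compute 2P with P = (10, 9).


Doubling: s = (3 x1^2 + a) / (2 y1)
s = (3*10^2 + 2) / (2*9) mod 11 = 7
x3 = s^2 - 2 x1 mod 11 = 7^2 - 2*10 = 7
y3 = s (x1 - x3) - y1 mod 11 = 7 * (10 - 7) - 9 = 1

2P = (7, 1)


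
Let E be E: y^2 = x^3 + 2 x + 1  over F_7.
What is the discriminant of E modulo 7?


4 a^3 + 27 b^2 = 4*2^3 + 27*1^2 = 32 + 27 = 59
Delta = -16 * (59) = -944
Delta mod 7 = 1

Delta = 1 (mod 7)


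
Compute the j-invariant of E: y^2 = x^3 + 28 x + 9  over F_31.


Delta = -16(4 a^3 + 27 b^2) mod 31 = 30
-1728 * (4 a)^3 = -1728 * (4*28)^3 mod 31 = 2
j = 2 * 30^(-1) mod 31 = 29

j = 29 (mod 31)


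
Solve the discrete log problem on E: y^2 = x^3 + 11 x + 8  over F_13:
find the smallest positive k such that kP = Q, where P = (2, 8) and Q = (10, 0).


Enumerate multiples of P until we hit Q = (10, 0):
  1P = (2, 8)
  2P = (10, 0)
Match found at i = 2.

k = 2


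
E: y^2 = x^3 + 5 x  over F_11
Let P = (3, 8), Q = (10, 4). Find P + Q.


P != Q, so use the chord formula.
s = (y2 - y1) / (x2 - x1) = (7) / (7) mod 11 = 1
x3 = s^2 - x1 - x2 mod 11 = 1^2 - 3 - 10 = 10
y3 = s (x1 - x3) - y1 mod 11 = 1 * (3 - 10) - 8 = 7

P + Q = (10, 7)


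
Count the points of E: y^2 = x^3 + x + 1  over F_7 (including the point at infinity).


For each x in F_7, count y with y^2 = x^3 + 1 x + 1 mod 7:
  x = 0: RHS = 1, y in [1, 6]  -> 2 point(s)
  x = 2: RHS = 4, y in [2, 5]  -> 2 point(s)
Affine points: 4. Add the point at infinity: total = 5.

#E(F_7) = 5


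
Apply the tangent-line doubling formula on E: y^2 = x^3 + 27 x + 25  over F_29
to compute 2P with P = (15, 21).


Doubling: s = (3 x1^2 + a) / (2 y1)
s = (3*15^2 + 27) / (2*21) mod 29 = 25
x3 = s^2 - 2 x1 mod 29 = 25^2 - 2*15 = 15
y3 = s (x1 - x3) - y1 mod 29 = 25 * (15 - 15) - 21 = 8

2P = (15, 8)


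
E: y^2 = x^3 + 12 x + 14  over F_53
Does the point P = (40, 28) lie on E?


Check whether y^2 = x^3 + 12 x + 14 (mod 53) for (x, y) = (40, 28).
LHS: y^2 = 28^2 mod 53 = 42
RHS: x^3 + 12 x + 14 = 40^3 + 12*40 + 14 mod 53 = 46
LHS != RHS

No, not on the curve


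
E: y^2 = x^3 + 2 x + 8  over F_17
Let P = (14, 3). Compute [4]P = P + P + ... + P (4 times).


k = 4 = 100_2 (binary, LSB first: 001)
Double-and-add from P = (14, 3):
  bit 0 = 0: acc unchanged = O
  bit 1 = 0: acc unchanged = O
  bit 2 = 1: acc = O + (6, 7) = (6, 7)

4P = (6, 7)


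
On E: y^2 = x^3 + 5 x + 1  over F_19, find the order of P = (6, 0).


Compute successive multiples of P until we hit O:
  1P = (6, 0)
  2P = O

ord(P) = 2


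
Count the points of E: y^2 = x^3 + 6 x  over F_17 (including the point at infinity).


For each x in F_17, count y with y^2 = x^3 + 6 x + 0 mod 17:
  x = 0: RHS = 0, y in [0]  -> 1 point(s)
  x = 5: RHS = 2, y in [6, 11]  -> 2 point(s)
  x = 8: RHS = 16, y in [4, 13]  -> 2 point(s)
  x = 9: RHS = 1, y in [1, 16]  -> 2 point(s)
  x = 12: RHS = 15, y in [7, 10]  -> 2 point(s)
Affine points: 9. Add the point at infinity: total = 10.

#E(F_17) = 10


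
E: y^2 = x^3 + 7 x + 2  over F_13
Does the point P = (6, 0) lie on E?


Check whether y^2 = x^3 + 7 x + 2 (mod 13) for (x, y) = (6, 0).
LHS: y^2 = 0^2 mod 13 = 0
RHS: x^3 + 7 x + 2 = 6^3 + 7*6 + 2 mod 13 = 0
LHS = RHS

Yes, on the curve


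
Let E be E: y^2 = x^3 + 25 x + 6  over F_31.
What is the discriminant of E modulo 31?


4 a^3 + 27 b^2 = 4*25^3 + 27*6^2 = 62500 + 972 = 63472
Delta = -16 * (63472) = -1015552
Delta mod 31 = 8

Delta = 8 (mod 31)


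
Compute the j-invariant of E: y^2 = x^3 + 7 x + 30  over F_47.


Delta = -16(4 a^3 + 27 b^2) mod 47 = 28
-1728 * (4 a)^3 = -1728 * (4*7)^3 mod 47 = 33
j = 33 * 28^(-1) mod 47 = 23

j = 23 (mod 47)


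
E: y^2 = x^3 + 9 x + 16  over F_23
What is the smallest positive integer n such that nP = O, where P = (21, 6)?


Compute successive multiples of P until we hit O:
  1P = (21, 6)
  2P = (20, 13)
  3P = (8, 18)
  4P = (12, 14)
  5P = (3, 1)
  6P = (0, 19)
  7P = (4, 1)
  8P = (7, 13)
  ... (continuing to 29P)
  29P = O

ord(P) = 29


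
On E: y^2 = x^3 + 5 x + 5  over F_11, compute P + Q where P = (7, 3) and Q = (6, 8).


P != Q, so use the chord formula.
s = (y2 - y1) / (x2 - x1) = (5) / (10) mod 11 = 6
x3 = s^2 - x1 - x2 mod 11 = 6^2 - 7 - 6 = 1
y3 = s (x1 - x3) - y1 mod 11 = 6 * (7 - 1) - 3 = 0

P + Q = (1, 0)


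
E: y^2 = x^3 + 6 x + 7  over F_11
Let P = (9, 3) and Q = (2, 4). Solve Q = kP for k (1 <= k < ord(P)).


Enumerate multiples of P until we hit Q = (2, 4):
  1P = (9, 3)
  2P = (2, 7)
  3P = (1, 5)
  4P = (10, 0)
  5P = (1, 6)
  6P = (2, 4)
Match found at i = 6.

k = 6


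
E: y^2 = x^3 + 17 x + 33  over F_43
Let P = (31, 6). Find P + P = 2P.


Doubling: s = (3 x1^2 + a) / (2 y1)
s = (3*31^2 + 17) / (2*6) mod 43 = 41
x3 = s^2 - 2 x1 mod 43 = 41^2 - 2*31 = 28
y3 = s (x1 - x3) - y1 mod 43 = 41 * (31 - 28) - 6 = 31

2P = (28, 31)


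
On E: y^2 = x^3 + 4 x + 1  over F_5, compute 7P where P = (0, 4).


k = 7 = 111_2 (binary, LSB first: 111)
Double-and-add from P = (0, 4):
  bit 0 = 1: acc = O + (0, 4) = (0, 4)
  bit 1 = 1: acc = (0, 4) + (4, 4) = (1, 1)
  bit 2 = 1: acc = (1, 1) + (3, 0) = (0, 1)

7P = (0, 1)


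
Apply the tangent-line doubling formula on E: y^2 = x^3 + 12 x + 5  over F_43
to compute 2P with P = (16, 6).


Doubling: s = (3 x1^2 + a) / (2 y1)
s = (3*16^2 + 12) / (2*6) mod 43 = 22
x3 = s^2 - 2 x1 mod 43 = 22^2 - 2*16 = 22
y3 = s (x1 - x3) - y1 mod 43 = 22 * (16 - 22) - 6 = 34

2P = (22, 34)


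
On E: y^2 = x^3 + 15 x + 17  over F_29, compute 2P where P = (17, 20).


k = 2 = 10_2 (binary, LSB first: 01)
Double-and-add from P = (17, 20):
  bit 0 = 0: acc unchanged = O
  bit 1 = 1: acc = O + (18, 0) = (18, 0)

2P = (18, 0)


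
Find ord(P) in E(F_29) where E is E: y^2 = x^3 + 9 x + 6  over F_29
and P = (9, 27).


Compute successive multiples of P until we hit O:
  1P = (9, 27)
  2P = (7, 21)
  3P = (22, 21)
  4P = (14, 11)
  5P = (0, 8)
  6P = (13, 0)
  7P = (0, 21)
  8P = (14, 18)
  ... (continuing to 12P)
  12P = O

ord(P) = 12


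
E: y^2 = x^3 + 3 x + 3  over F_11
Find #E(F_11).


For each x in F_11, count y with y^2 = x^3 + 3 x + 3 mod 11:
  x = 0: RHS = 3, y in [5, 6]  -> 2 point(s)
  x = 5: RHS = 0, y in [0]  -> 1 point(s)
  x = 7: RHS = 4, y in [2, 9]  -> 2 point(s)
  x = 8: RHS = 0, y in [0]  -> 1 point(s)
  x = 9: RHS = 0, y in [0]  -> 1 point(s)
Affine points: 7. Add the point at infinity: total = 8.

#E(F_11) = 8


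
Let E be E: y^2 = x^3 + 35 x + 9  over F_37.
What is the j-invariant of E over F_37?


Delta = -16(4 a^3 + 27 b^2) mod 37 = 4
-1728 * (4 a)^3 = -1728 * (4*35)^3 mod 37 = 29
j = 29 * 4^(-1) mod 37 = 35

j = 35 (mod 37)


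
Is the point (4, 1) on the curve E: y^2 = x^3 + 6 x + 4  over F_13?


Check whether y^2 = x^3 + 6 x + 4 (mod 13) for (x, y) = (4, 1).
LHS: y^2 = 1^2 mod 13 = 1
RHS: x^3 + 6 x + 4 = 4^3 + 6*4 + 4 mod 13 = 1
LHS = RHS

Yes, on the curve


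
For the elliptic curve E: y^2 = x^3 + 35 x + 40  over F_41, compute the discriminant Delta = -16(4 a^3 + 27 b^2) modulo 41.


4 a^3 + 27 b^2 = 4*35^3 + 27*40^2 = 171500 + 43200 = 214700
Delta = -16 * (214700) = -3435200
Delta mod 41 = 26

Delta = 26 (mod 41)


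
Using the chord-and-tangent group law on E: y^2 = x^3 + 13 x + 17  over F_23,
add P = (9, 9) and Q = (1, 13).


P != Q, so use the chord formula.
s = (y2 - y1) / (x2 - x1) = (4) / (15) mod 23 = 11
x3 = s^2 - x1 - x2 mod 23 = 11^2 - 9 - 1 = 19
y3 = s (x1 - x3) - y1 mod 23 = 11 * (9 - 19) - 9 = 19

P + Q = (19, 19)


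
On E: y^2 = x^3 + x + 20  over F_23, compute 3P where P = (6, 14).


k = 3 = 11_2 (binary, LSB first: 11)
Double-and-add from P = (6, 14):
  bit 0 = 1: acc = O + (6, 14) = (6, 14)
  bit 1 = 1: acc = (6, 14) + (6, 9) = O

3P = O


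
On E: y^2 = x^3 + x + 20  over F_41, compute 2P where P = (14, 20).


Doubling: s = (3 x1^2 + a) / (2 y1)
s = (3*14^2 + 1) / (2*20) mod 41 = 26
x3 = s^2 - 2 x1 mod 41 = 26^2 - 2*14 = 33
y3 = s (x1 - x3) - y1 mod 41 = 26 * (14 - 33) - 20 = 19

2P = (33, 19)


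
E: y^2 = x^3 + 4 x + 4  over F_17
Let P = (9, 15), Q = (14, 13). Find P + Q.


P != Q, so use the chord formula.
s = (y2 - y1) / (x2 - x1) = (15) / (5) mod 17 = 3
x3 = s^2 - x1 - x2 mod 17 = 3^2 - 9 - 14 = 3
y3 = s (x1 - x3) - y1 mod 17 = 3 * (9 - 3) - 15 = 3

P + Q = (3, 3)


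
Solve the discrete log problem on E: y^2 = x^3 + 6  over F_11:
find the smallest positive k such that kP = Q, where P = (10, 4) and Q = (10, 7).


Enumerate multiples of P until we hit Q = (10, 7):
  1P = (10, 4)
  2P = (3, 0)
  3P = (10, 7)
Match found at i = 3.

k = 3


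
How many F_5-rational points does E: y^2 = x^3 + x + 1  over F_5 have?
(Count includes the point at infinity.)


For each x in F_5, count y with y^2 = x^3 + 1 x + 1 mod 5:
  x = 0: RHS = 1, y in [1, 4]  -> 2 point(s)
  x = 2: RHS = 1, y in [1, 4]  -> 2 point(s)
  x = 3: RHS = 1, y in [1, 4]  -> 2 point(s)
  x = 4: RHS = 4, y in [2, 3]  -> 2 point(s)
Affine points: 8. Add the point at infinity: total = 9.

#E(F_5) = 9


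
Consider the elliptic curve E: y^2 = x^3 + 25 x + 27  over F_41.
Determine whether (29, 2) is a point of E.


Check whether y^2 = x^3 + 25 x + 27 (mod 41) for (x, y) = (29, 2).
LHS: y^2 = 2^2 mod 41 = 4
RHS: x^3 + 25 x + 27 = 29^3 + 25*29 + 27 mod 41 = 8
LHS != RHS

No, not on the curve


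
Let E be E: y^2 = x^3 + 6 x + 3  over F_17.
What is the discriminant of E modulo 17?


4 a^3 + 27 b^2 = 4*6^3 + 27*3^2 = 864 + 243 = 1107
Delta = -16 * (1107) = -17712
Delta mod 17 = 2

Delta = 2 (mod 17)


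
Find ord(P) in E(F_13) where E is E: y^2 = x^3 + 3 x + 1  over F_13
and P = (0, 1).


Compute successive multiples of P until we hit O:
  1P = (0, 1)
  2P = (12, 7)
  3P = (11, 0)
  4P = (12, 6)
  5P = (0, 12)
  6P = O

ord(P) = 6


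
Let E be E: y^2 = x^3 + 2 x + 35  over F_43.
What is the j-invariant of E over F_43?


Delta = -16(4 a^3 + 27 b^2) mod 43 = 5
-1728 * (4 a)^3 = -1728 * (4*2)^3 mod 43 = 32
j = 32 * 5^(-1) mod 43 = 15

j = 15 (mod 43)


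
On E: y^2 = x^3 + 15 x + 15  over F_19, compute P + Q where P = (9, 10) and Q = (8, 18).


P != Q, so use the chord formula.
s = (y2 - y1) / (x2 - x1) = (8) / (18) mod 19 = 11
x3 = s^2 - x1 - x2 mod 19 = 11^2 - 9 - 8 = 9
y3 = s (x1 - x3) - y1 mod 19 = 11 * (9 - 9) - 10 = 9

P + Q = (9, 9)


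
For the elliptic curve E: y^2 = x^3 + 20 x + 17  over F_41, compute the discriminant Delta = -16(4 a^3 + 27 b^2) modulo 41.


4 a^3 + 27 b^2 = 4*20^3 + 27*17^2 = 32000 + 7803 = 39803
Delta = -16 * (39803) = -636848
Delta mod 41 = 5

Delta = 5 (mod 41)


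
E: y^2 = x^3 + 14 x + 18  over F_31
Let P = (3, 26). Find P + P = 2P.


Doubling: s = (3 x1^2 + a) / (2 y1)
s = (3*3^2 + 14) / (2*26) mod 31 = 30
x3 = s^2 - 2 x1 mod 31 = 30^2 - 2*3 = 26
y3 = s (x1 - x3) - y1 mod 31 = 30 * (3 - 26) - 26 = 28

2P = (26, 28)


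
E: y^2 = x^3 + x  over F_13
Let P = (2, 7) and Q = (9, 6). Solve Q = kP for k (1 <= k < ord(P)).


Enumerate multiples of P until we hit Q = (9, 6):
  1P = (2, 7)
  2P = (9, 6)
Match found at i = 2.

k = 2


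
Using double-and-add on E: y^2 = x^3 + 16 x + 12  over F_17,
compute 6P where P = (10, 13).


k = 6 = 110_2 (binary, LSB first: 011)
Double-and-add from P = (10, 13):
  bit 0 = 0: acc unchanged = O
  bit 1 = 1: acc = O + (6, 16) = (6, 16)
  bit 2 = 1: acc = (6, 16) + (7, 12) = (3, 6)

6P = (3, 6)


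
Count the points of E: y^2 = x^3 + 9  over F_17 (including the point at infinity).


For each x in F_17, count y with y^2 = x^3 + 0 x + 9 mod 17:
  x = 0: RHS = 9, y in [3, 14]  -> 2 point(s)
  x = 2: RHS = 0, y in [0]  -> 1 point(s)
  x = 3: RHS = 2, y in [6, 11]  -> 2 point(s)
  x = 5: RHS = 15, y in [7, 10]  -> 2 point(s)
  x = 6: RHS = 4, y in [2, 15]  -> 2 point(s)
  x = 13: RHS = 13, y in [8, 9]  -> 2 point(s)
  x = 14: RHS = 16, y in [4, 13]  -> 2 point(s)
  x = 15: RHS = 1, y in [1, 16]  -> 2 point(s)
  x = 16: RHS = 8, y in [5, 12]  -> 2 point(s)
Affine points: 17. Add the point at infinity: total = 18.

#E(F_17) = 18


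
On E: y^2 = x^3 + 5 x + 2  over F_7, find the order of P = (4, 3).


Compute successive multiples of P until we hit O:
  1P = (4, 3)
  2P = (1, 6)
  3P = (3, 3)
  4P = (0, 4)
  5P = (0, 3)
  6P = (3, 4)
  7P = (1, 1)
  8P = (4, 4)
  ... (continuing to 9P)
  9P = O

ord(P) = 9


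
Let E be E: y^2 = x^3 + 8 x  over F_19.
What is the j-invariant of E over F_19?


Delta = -16(4 a^3 + 27 b^2) mod 19 = 7
-1728 * (4 a)^3 = -1728 * (4*8)^3 mod 19 = 12
j = 12 * 7^(-1) mod 19 = 18

j = 18 (mod 19)


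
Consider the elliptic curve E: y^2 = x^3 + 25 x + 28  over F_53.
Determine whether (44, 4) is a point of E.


Check whether y^2 = x^3 + 25 x + 28 (mod 53) for (x, y) = (44, 4).
LHS: y^2 = 4^2 mod 53 = 16
RHS: x^3 + 25 x + 28 = 44^3 + 25*44 + 28 mod 53 = 28
LHS != RHS

No, not on the curve


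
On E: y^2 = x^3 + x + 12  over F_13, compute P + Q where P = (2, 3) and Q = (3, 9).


P != Q, so use the chord formula.
s = (y2 - y1) / (x2 - x1) = (6) / (1) mod 13 = 6
x3 = s^2 - x1 - x2 mod 13 = 6^2 - 2 - 3 = 5
y3 = s (x1 - x3) - y1 mod 13 = 6 * (2 - 5) - 3 = 5

P + Q = (5, 5)


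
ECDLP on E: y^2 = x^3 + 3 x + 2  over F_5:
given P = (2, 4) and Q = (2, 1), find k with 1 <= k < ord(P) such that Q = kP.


Enumerate multiples of P until we hit Q = (2, 1):
  1P = (2, 4)
  2P = (1, 1)
  3P = (1, 4)
  4P = (2, 1)
Match found at i = 4.

k = 4


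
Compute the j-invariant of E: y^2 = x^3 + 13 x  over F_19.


Delta = -16(4 a^3 + 27 b^2) mod 19 = 11
-1728 * (4 a)^3 = -1728 * (4*13)^3 mod 19 = 8
j = 8 * 11^(-1) mod 19 = 18

j = 18 (mod 19)


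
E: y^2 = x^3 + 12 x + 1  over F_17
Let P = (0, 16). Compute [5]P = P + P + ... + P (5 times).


k = 5 = 101_2 (binary, LSB first: 101)
Double-and-add from P = (0, 16):
  bit 0 = 1: acc = O + (0, 16) = (0, 16)
  bit 1 = 0: acc unchanged = (0, 16)
  bit 2 = 1: acc = (0, 16) + (5, 13) = (11, 11)

5P = (11, 11)


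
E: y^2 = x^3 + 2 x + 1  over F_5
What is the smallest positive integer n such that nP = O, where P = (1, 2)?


Compute successive multiples of P until we hit O:
  1P = (1, 2)
  2P = (3, 3)
  3P = (0, 1)
  4P = (0, 4)
  5P = (3, 2)
  6P = (1, 3)
  7P = O

ord(P) = 7


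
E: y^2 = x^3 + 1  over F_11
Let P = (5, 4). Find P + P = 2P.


Doubling: s = (3 x1^2 + a) / (2 y1)
s = (3*5^2 + 0) / (2*4) mod 11 = 8
x3 = s^2 - 2 x1 mod 11 = 8^2 - 2*5 = 10
y3 = s (x1 - x3) - y1 mod 11 = 8 * (5 - 10) - 4 = 0

2P = (10, 0)


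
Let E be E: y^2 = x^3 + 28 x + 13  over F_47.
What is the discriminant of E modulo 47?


4 a^3 + 27 b^2 = 4*28^3 + 27*13^2 = 87808 + 4563 = 92371
Delta = -16 * (92371) = -1477936
Delta mod 47 = 26

Delta = 26 (mod 47)


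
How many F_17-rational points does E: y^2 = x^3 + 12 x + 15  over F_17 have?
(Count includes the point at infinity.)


For each x in F_17, count y with y^2 = x^3 + 12 x + 15 mod 17:
  x = 0: RHS = 15, y in [7, 10]  -> 2 point(s)
  x = 2: RHS = 13, y in [8, 9]  -> 2 point(s)
  x = 4: RHS = 8, y in [5, 12]  -> 2 point(s)
  x = 5: RHS = 13, y in [8, 9]  -> 2 point(s)
  x = 7: RHS = 0, y in [0]  -> 1 point(s)
  x = 9: RHS = 2, y in [6, 11]  -> 2 point(s)
  x = 10: RHS = 13, y in [8, 9]  -> 2 point(s)
  x = 11: RHS = 16, y in [4, 13]  -> 2 point(s)
  x = 12: RHS = 0, y in [0]  -> 1 point(s)
  x = 15: RHS = 0, y in [0]  -> 1 point(s)
  x = 16: RHS = 2, y in [6, 11]  -> 2 point(s)
Affine points: 19. Add the point at infinity: total = 20.

#E(F_17) = 20


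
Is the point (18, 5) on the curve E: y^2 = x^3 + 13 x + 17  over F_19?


Check whether y^2 = x^3 + 13 x + 17 (mod 19) for (x, y) = (18, 5).
LHS: y^2 = 5^2 mod 19 = 6
RHS: x^3 + 13 x + 17 = 18^3 + 13*18 + 17 mod 19 = 3
LHS != RHS

No, not on the curve


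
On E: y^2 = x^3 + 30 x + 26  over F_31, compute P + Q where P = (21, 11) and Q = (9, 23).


P != Q, so use the chord formula.
s = (y2 - y1) / (x2 - x1) = (12) / (19) mod 31 = 30
x3 = s^2 - x1 - x2 mod 31 = 30^2 - 21 - 9 = 2
y3 = s (x1 - x3) - y1 mod 31 = 30 * (21 - 2) - 11 = 1

P + Q = (2, 1)


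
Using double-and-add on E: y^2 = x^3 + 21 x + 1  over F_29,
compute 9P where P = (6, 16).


k = 9 = 1001_2 (binary, LSB first: 1001)
Double-and-add from P = (6, 16):
  bit 0 = 1: acc = O + (6, 16) = (6, 16)
  bit 1 = 0: acc unchanged = (6, 16)
  bit 2 = 0: acc unchanged = (6, 16)
  bit 3 = 1: acc = (6, 16) + (19, 26) = (13, 21)

9P = (13, 21)


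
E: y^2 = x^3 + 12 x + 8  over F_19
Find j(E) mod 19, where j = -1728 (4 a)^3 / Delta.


Delta = -16(4 a^3 + 27 b^2) mod 19 = 4
-1728 * (4 a)^3 = -1728 * (4*12)^3 mod 19 = 12
j = 12 * 4^(-1) mod 19 = 3

j = 3 (mod 19)


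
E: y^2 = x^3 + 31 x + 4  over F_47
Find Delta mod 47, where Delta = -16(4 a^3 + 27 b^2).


4 a^3 + 27 b^2 = 4*31^3 + 27*4^2 = 119164 + 432 = 119596
Delta = -16 * (119596) = -1913536
Delta mod 47 = 22

Delta = 22 (mod 47)


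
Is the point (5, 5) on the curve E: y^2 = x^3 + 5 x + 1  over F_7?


Check whether y^2 = x^3 + 5 x + 1 (mod 7) for (x, y) = (5, 5).
LHS: y^2 = 5^2 mod 7 = 4
RHS: x^3 + 5 x + 1 = 5^3 + 5*5 + 1 mod 7 = 4
LHS = RHS

Yes, on the curve


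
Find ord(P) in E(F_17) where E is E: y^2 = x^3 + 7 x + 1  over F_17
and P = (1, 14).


Compute successive multiples of P until we hit O:
  1P = (1, 14)
  2P = (14, 2)
  3P = (11, 7)
  4P = (6, 15)
  5P = (8, 5)
  6P = (10, 0)
  7P = (8, 12)
  8P = (6, 2)
  ... (continuing to 12P)
  12P = O

ord(P) = 12


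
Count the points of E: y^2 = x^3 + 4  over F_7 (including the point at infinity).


For each x in F_7, count y with y^2 = x^3 + 0 x + 4 mod 7:
  x = 0: RHS = 4, y in [2, 5]  -> 2 point(s)
Affine points: 2. Add the point at infinity: total = 3.

#E(F_7) = 3


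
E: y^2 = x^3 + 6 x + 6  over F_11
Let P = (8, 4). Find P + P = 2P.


Doubling: s = (3 x1^2 + a) / (2 y1)
s = (3*8^2 + 6) / (2*4) mod 11 = 0
x3 = s^2 - 2 x1 mod 11 = 0^2 - 2*8 = 6
y3 = s (x1 - x3) - y1 mod 11 = 0 * (8 - 6) - 4 = 7

2P = (6, 7)


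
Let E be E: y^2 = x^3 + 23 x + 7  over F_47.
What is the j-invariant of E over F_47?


Delta = -16(4 a^3 + 27 b^2) mod 47 = 37
-1728 * (4 a)^3 = -1728 * (4*23)^3 mod 47 = 6
j = 6 * 37^(-1) mod 47 = 37

j = 37 (mod 47)


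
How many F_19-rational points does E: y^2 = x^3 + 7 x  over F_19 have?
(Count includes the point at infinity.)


For each x in F_19, count y with y^2 = x^3 + 7 x + 0 mod 19:
  x = 0: RHS = 0, y in [0]  -> 1 point(s)
  x = 4: RHS = 16, y in [4, 15]  -> 2 point(s)
  x = 6: RHS = 11, y in [7, 12]  -> 2 point(s)
  x = 8: RHS = 17, y in [6, 13]  -> 2 point(s)
  x = 10: RHS = 6, y in [5, 14]  -> 2 point(s)
  x = 12: RHS = 7, y in [8, 11]  -> 2 point(s)
  x = 14: RHS = 11, y in [7, 12]  -> 2 point(s)
  x = 16: RHS = 9, y in [3, 16]  -> 2 point(s)
  x = 17: RHS = 16, y in [4, 15]  -> 2 point(s)
  x = 18: RHS = 11, y in [7, 12]  -> 2 point(s)
Affine points: 19. Add the point at infinity: total = 20.

#E(F_19) = 20


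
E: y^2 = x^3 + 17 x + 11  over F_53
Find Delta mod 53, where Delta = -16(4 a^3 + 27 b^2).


4 a^3 + 27 b^2 = 4*17^3 + 27*11^2 = 19652 + 3267 = 22919
Delta = -16 * (22919) = -366704
Delta mod 53 = 3

Delta = 3 (mod 53)


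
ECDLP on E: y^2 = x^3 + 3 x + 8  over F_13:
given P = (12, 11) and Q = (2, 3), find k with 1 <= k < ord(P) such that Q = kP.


Enumerate multiples of P until we hit Q = (2, 3):
  1P = (12, 11)
  2P = (1, 5)
  3P = (9, 6)
  4P = (2, 10)
  5P = (2, 3)
Match found at i = 5.

k = 5


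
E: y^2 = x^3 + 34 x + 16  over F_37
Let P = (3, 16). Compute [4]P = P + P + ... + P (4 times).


k = 4 = 100_2 (binary, LSB first: 001)
Double-and-add from P = (3, 16):
  bit 0 = 0: acc unchanged = O
  bit 1 = 0: acc unchanged = O
  bit 2 = 1: acc = O + (30, 29) = (30, 29)

4P = (30, 29)


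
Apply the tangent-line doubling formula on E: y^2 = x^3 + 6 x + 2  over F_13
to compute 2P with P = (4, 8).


Doubling: s = (3 x1^2 + a) / (2 y1)
s = (3*4^2 + 6) / (2*8) mod 13 = 5
x3 = s^2 - 2 x1 mod 13 = 5^2 - 2*4 = 4
y3 = s (x1 - x3) - y1 mod 13 = 5 * (4 - 4) - 8 = 5

2P = (4, 5)


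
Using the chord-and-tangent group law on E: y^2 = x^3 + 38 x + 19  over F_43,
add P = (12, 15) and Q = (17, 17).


P != Q, so use the chord formula.
s = (y2 - y1) / (x2 - x1) = (2) / (5) mod 43 = 9
x3 = s^2 - x1 - x2 mod 43 = 9^2 - 12 - 17 = 9
y3 = s (x1 - x3) - y1 mod 43 = 9 * (12 - 9) - 15 = 12

P + Q = (9, 12)


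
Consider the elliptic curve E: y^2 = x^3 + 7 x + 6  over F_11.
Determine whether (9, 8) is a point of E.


Check whether y^2 = x^3 + 7 x + 6 (mod 11) for (x, y) = (9, 8).
LHS: y^2 = 8^2 mod 11 = 9
RHS: x^3 + 7 x + 6 = 9^3 + 7*9 + 6 mod 11 = 6
LHS != RHS

No, not on the curve


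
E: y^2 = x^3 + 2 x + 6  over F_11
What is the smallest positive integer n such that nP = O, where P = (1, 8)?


Compute successive multiples of P until we hit O:
  1P = (1, 8)
  2P = (10, 5)
  3P = (5, 8)
  4P = (5, 3)
  5P = (10, 6)
  6P = (1, 3)
  7P = O

ord(P) = 7


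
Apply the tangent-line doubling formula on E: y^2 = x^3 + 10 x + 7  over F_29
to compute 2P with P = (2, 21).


Doubling: s = (3 x1^2 + a) / (2 y1)
s = (3*2^2 + 10) / (2*21) mod 29 = 24
x3 = s^2 - 2 x1 mod 29 = 24^2 - 2*2 = 21
y3 = s (x1 - x3) - y1 mod 29 = 24 * (2 - 21) - 21 = 16

2P = (21, 16)


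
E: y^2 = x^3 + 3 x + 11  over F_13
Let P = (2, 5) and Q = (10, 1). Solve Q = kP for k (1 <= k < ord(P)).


Enumerate multiples of P until we hit Q = (10, 1):
  1P = (2, 5)
  2P = (8, 12)
  3P = (4, 10)
  4P = (10, 1)
Match found at i = 4.

k = 4


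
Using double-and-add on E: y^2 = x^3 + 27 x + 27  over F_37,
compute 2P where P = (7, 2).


k = 2 = 10_2 (binary, LSB first: 01)
Double-and-add from P = (7, 2):
  bit 0 = 0: acc unchanged = O
  bit 1 = 1: acc = O + (19, 31) = (19, 31)

2P = (19, 31)


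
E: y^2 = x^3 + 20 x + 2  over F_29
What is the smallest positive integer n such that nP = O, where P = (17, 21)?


Compute successive multiples of P until we hit O:
  1P = (17, 21)
  2P = (1, 20)
  3P = (5, 16)
  4P = (11, 25)
  5P = (24, 3)
  6P = (10, 19)
  7P = (8, 23)
  8P = (13, 20)
  ... (continuing to 23P)
  23P = O

ord(P) = 23


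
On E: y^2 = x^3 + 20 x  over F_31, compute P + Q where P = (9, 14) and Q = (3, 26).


P != Q, so use the chord formula.
s = (y2 - y1) / (x2 - x1) = (12) / (25) mod 31 = 29
x3 = s^2 - x1 - x2 mod 31 = 29^2 - 9 - 3 = 23
y3 = s (x1 - x3) - y1 mod 31 = 29 * (9 - 23) - 14 = 14

P + Q = (23, 14)


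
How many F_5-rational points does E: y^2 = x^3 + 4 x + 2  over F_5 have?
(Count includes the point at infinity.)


For each x in F_5, count y with y^2 = x^3 + 4 x + 2 mod 5:
  x = 3: RHS = 1, y in [1, 4]  -> 2 point(s)
Affine points: 2. Add the point at infinity: total = 3.

#E(F_5) = 3


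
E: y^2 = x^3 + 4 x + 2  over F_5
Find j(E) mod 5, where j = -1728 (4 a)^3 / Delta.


Delta = -16(4 a^3 + 27 b^2) mod 5 = 1
-1728 * (4 a)^3 = -1728 * (4*4)^3 mod 5 = 2
j = 2 * 1^(-1) mod 5 = 2

j = 2 (mod 5)


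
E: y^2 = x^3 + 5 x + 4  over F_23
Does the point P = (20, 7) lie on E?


Check whether y^2 = x^3 + 5 x + 4 (mod 23) for (x, y) = (20, 7).
LHS: y^2 = 7^2 mod 23 = 3
RHS: x^3 + 5 x + 4 = 20^3 + 5*20 + 4 mod 23 = 8
LHS != RHS

No, not on the curve


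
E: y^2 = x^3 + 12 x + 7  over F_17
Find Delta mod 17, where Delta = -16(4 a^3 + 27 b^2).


4 a^3 + 27 b^2 = 4*12^3 + 27*7^2 = 6912 + 1323 = 8235
Delta = -16 * (8235) = -131760
Delta mod 17 = 7

Delta = 7 (mod 17)


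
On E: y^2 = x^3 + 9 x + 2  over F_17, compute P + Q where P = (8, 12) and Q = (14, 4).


P != Q, so use the chord formula.
s = (y2 - y1) / (x2 - x1) = (9) / (6) mod 17 = 10
x3 = s^2 - x1 - x2 mod 17 = 10^2 - 8 - 14 = 10
y3 = s (x1 - x3) - y1 mod 17 = 10 * (8 - 10) - 12 = 2

P + Q = (10, 2)


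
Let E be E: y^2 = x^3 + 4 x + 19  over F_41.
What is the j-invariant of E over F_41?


Delta = -16(4 a^3 + 27 b^2) mod 41 = 16
-1728 * (4 a)^3 = -1728 * (4*4)^3 mod 41 = 24
j = 24 * 16^(-1) mod 41 = 22

j = 22 (mod 41)


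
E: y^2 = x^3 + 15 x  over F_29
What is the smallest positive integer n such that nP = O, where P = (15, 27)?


Compute successive multiples of P until we hit O:
  1P = (15, 27)
  2P = (23, 19)
  3P = (21, 8)
  4P = (28, 19)
  5P = (8, 20)
  6P = (7, 10)
  7P = (2, 26)
  8P = (6, 25)
  ... (continuing to 34P)
  34P = O

ord(P) = 34


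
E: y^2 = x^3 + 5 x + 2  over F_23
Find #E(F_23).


For each x in F_23, count y with y^2 = x^3 + 5 x + 2 mod 23:
  x = 0: RHS = 2, y in [5, 18]  -> 2 point(s)
  x = 1: RHS = 8, y in [10, 13]  -> 2 point(s)
  x = 6: RHS = 18, y in [8, 15]  -> 2 point(s)
  x = 7: RHS = 12, y in [9, 14]  -> 2 point(s)
  x = 8: RHS = 2, y in [5, 18]  -> 2 point(s)
  x = 11: RHS = 8, y in [10, 13]  -> 2 point(s)
  x = 15: RHS = 2, y in [5, 18]  -> 2 point(s)
  x = 17: RHS = 9, y in [3, 20]  -> 2 point(s)
  x = 18: RHS = 13, y in [6, 17]  -> 2 point(s)
  x = 20: RHS = 6, y in [11, 12]  -> 2 point(s)
Affine points: 20. Add the point at infinity: total = 21.

#E(F_23) = 21


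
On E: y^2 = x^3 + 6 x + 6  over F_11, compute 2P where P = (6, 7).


Doubling: s = (3 x1^2 + a) / (2 y1)
s = (3*6^2 + 6) / (2*7) mod 11 = 5
x3 = s^2 - 2 x1 mod 11 = 5^2 - 2*6 = 2
y3 = s (x1 - x3) - y1 mod 11 = 5 * (6 - 2) - 7 = 2

2P = (2, 2)


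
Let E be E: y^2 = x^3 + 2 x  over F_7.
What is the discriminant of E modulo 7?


4 a^3 + 27 b^2 = 4*2^3 + 27*0^2 = 32 + 0 = 32
Delta = -16 * (32) = -512
Delta mod 7 = 6

Delta = 6 (mod 7)


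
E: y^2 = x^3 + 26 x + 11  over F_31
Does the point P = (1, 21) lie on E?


Check whether y^2 = x^3 + 26 x + 11 (mod 31) for (x, y) = (1, 21).
LHS: y^2 = 21^2 mod 31 = 7
RHS: x^3 + 26 x + 11 = 1^3 + 26*1 + 11 mod 31 = 7
LHS = RHS

Yes, on the curve


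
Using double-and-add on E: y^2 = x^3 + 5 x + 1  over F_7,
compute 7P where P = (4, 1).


k = 7 = 111_2 (binary, LSB first: 111)
Double-and-add from P = (4, 1):
  bit 0 = 1: acc = O + (4, 1) = (4, 1)
  bit 1 = 1: acc = (4, 1) + (3, 1) = (0, 6)
  bit 2 = 1: acc = (0, 6) + (5, 2) = (6, 3)

7P = (6, 3)


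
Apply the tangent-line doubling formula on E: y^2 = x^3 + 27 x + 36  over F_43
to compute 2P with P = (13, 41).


Doubling: s = (3 x1^2 + a) / (2 y1)
s = (3*13^2 + 27) / (2*41) mod 43 = 17
x3 = s^2 - 2 x1 mod 43 = 17^2 - 2*13 = 5
y3 = s (x1 - x3) - y1 mod 43 = 17 * (13 - 5) - 41 = 9

2P = (5, 9)


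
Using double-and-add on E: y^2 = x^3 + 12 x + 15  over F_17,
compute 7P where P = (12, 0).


k = 7 = 111_2 (binary, LSB first: 111)
Double-and-add from P = (12, 0):
  bit 0 = 1: acc = O + (12, 0) = (12, 0)
  bit 1 = 1: acc = (12, 0) + O = (12, 0)
  bit 2 = 1: acc = (12, 0) + O = (12, 0)

7P = (12, 0)


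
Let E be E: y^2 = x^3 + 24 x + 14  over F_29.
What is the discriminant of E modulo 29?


4 a^3 + 27 b^2 = 4*24^3 + 27*14^2 = 55296 + 5292 = 60588
Delta = -16 * (60588) = -969408
Delta mod 29 = 4

Delta = 4 (mod 29)


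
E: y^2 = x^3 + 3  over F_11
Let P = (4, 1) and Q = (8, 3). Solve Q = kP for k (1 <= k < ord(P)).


Enumerate multiples of P until we hit Q = (8, 3):
  1P = (4, 1)
  2P = (7, 4)
  3P = (1, 2)
  4P = (0, 5)
  5P = (8, 3)
Match found at i = 5.

k = 5


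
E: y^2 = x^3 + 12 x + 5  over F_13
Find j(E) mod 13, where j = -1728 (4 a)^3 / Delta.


Delta = -16(4 a^3 + 27 b^2) mod 13 = 2
-1728 * (4 a)^3 = -1728 * (4*12)^3 mod 13 = 1
j = 1 * 2^(-1) mod 13 = 7

j = 7 (mod 13)


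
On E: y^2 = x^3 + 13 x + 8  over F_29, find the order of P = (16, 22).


Compute successive multiples of P until we hit O:
  1P = (16, 22)
  2P = (13, 24)
  3P = (23, 2)
  4P = (10, 23)
  5P = (28, 9)
  6P = (19, 3)
  7P = (18, 10)
  8P = (2, 10)
  ... (continuing to 38P)
  38P = O

ord(P) = 38


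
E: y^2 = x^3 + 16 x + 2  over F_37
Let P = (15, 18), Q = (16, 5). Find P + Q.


P != Q, so use the chord formula.
s = (y2 - y1) / (x2 - x1) = (24) / (1) mod 37 = 24
x3 = s^2 - x1 - x2 mod 37 = 24^2 - 15 - 16 = 27
y3 = s (x1 - x3) - y1 mod 37 = 24 * (15 - 27) - 18 = 27

P + Q = (27, 27)


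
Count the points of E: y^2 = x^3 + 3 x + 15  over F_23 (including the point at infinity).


For each x in F_23, count y with y^2 = x^3 + 3 x + 15 mod 23:
  x = 2: RHS = 6, y in [11, 12]  -> 2 point(s)
  x = 9: RHS = 12, y in [9, 14]  -> 2 point(s)
  x = 12: RHS = 8, y in [10, 13]  -> 2 point(s)
  x = 14: RHS = 18, y in [8, 15]  -> 2 point(s)
  x = 15: RHS = 8, y in [10, 13]  -> 2 point(s)
  x = 18: RHS = 13, y in [6, 17]  -> 2 point(s)
  x = 19: RHS = 8, y in [10, 13]  -> 2 point(s)
  x = 20: RHS = 2, y in [5, 18]  -> 2 point(s)
  x = 21: RHS = 1, y in [1, 22]  -> 2 point(s)
Affine points: 18. Add the point at infinity: total = 19.

#E(F_23) = 19


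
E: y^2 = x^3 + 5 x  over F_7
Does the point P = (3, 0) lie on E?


Check whether y^2 = x^3 + 5 x + 0 (mod 7) for (x, y) = (3, 0).
LHS: y^2 = 0^2 mod 7 = 0
RHS: x^3 + 5 x + 0 = 3^3 + 5*3 + 0 mod 7 = 0
LHS = RHS

Yes, on the curve


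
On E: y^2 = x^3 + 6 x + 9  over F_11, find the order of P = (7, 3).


Compute successive multiples of P until we hit O:
  1P = (7, 3)
  2P = (1, 7)
  3P = (1, 4)
  4P = (7, 8)
  5P = O

ord(P) = 5


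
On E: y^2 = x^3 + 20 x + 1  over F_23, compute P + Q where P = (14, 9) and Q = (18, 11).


P != Q, so use the chord formula.
s = (y2 - y1) / (x2 - x1) = (2) / (4) mod 23 = 12
x3 = s^2 - x1 - x2 mod 23 = 12^2 - 14 - 18 = 20
y3 = s (x1 - x3) - y1 mod 23 = 12 * (14 - 20) - 9 = 11

P + Q = (20, 11)


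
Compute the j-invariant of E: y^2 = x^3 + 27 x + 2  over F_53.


Delta = -16(4 a^3 + 27 b^2) mod 53 = 13
-1728 * (4 a)^3 = -1728 * (4*27)^3 mod 53 = 9
j = 9 * 13^(-1) mod 53 = 17

j = 17 (mod 53)


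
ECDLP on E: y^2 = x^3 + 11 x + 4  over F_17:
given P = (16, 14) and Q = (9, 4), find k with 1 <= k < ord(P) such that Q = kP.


Enumerate multiples of P until we hit Q = (9, 4):
  1P = (16, 14)
  2P = (15, 12)
  3P = (7, 4)
  4P = (3, 8)
  5P = (13, 7)
  6P = (1, 4)
  7P = (8, 14)
  8P = (10, 3)
  9P = (9, 13)
  10P = (0, 15)
  11P = (2, 0)
  12P = (0, 2)
  13P = (9, 4)
Match found at i = 13.

k = 13


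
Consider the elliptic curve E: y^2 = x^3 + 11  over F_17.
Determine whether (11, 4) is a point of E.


Check whether y^2 = x^3 + 0 x + 11 (mod 17) for (x, y) = (11, 4).
LHS: y^2 = 4^2 mod 17 = 16
RHS: x^3 + 0 x + 11 = 11^3 + 0*11 + 11 mod 17 = 16
LHS = RHS

Yes, on the curve


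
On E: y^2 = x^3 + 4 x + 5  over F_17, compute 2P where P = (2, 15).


Doubling: s = (3 x1^2 + a) / (2 y1)
s = (3*2^2 + 4) / (2*15) mod 17 = 13
x3 = s^2 - 2 x1 mod 17 = 13^2 - 2*2 = 12
y3 = s (x1 - x3) - y1 mod 17 = 13 * (2 - 12) - 15 = 8

2P = (12, 8)


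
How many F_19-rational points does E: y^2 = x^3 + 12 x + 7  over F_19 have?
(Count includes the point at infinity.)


For each x in F_19, count y with y^2 = x^3 + 12 x + 7 mod 19:
  x = 0: RHS = 7, y in [8, 11]  -> 2 point(s)
  x = 1: RHS = 1, y in [1, 18]  -> 2 point(s)
  x = 2: RHS = 1, y in [1, 18]  -> 2 point(s)
  x = 4: RHS = 5, y in [9, 10]  -> 2 point(s)
  x = 7: RHS = 16, y in [4, 15]  -> 2 point(s)
  x = 8: RHS = 7, y in [8, 11]  -> 2 point(s)
  x = 10: RHS = 6, y in [5, 14]  -> 2 point(s)
  x = 11: RHS = 7, y in [8, 11]  -> 2 point(s)
  x = 12: RHS = 17, y in [6, 13]  -> 2 point(s)
  x = 13: RHS = 4, y in [2, 17]  -> 2 point(s)
  x = 15: RHS = 9, y in [3, 16]  -> 2 point(s)
  x = 16: RHS = 1, y in [1, 18]  -> 2 point(s)
Affine points: 24. Add the point at infinity: total = 25.

#E(F_19) = 25


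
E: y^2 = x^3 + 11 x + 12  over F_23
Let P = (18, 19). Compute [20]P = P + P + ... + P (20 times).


k = 20 = 10100_2 (binary, LSB first: 00101)
Double-and-add from P = (18, 19):
  bit 0 = 0: acc unchanged = O
  bit 1 = 0: acc unchanged = O
  bit 2 = 1: acc = O + (0, 14) = (0, 14)
  bit 3 = 0: acc unchanged = (0, 14)
  bit 4 = 1: acc = (0, 14) + (7, 15) = (1, 22)

20P = (1, 22)


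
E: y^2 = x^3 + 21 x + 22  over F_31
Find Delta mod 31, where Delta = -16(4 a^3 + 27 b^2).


4 a^3 + 27 b^2 = 4*21^3 + 27*22^2 = 37044 + 13068 = 50112
Delta = -16 * (50112) = -801792
Delta mod 31 = 23

Delta = 23 (mod 31)


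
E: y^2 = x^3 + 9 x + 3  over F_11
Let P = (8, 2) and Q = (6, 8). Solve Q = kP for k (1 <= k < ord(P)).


Enumerate multiples of P until we hit Q = (6, 8):
  1P = (8, 2)
  2P = (10, 2)
  3P = (4, 9)
  4P = (0, 6)
  5P = (6, 8)
Match found at i = 5.

k = 5


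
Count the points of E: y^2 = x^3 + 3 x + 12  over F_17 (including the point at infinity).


For each x in F_17, count y with y^2 = x^3 + 3 x + 12 mod 17:
  x = 1: RHS = 16, y in [4, 13]  -> 2 point(s)
  x = 2: RHS = 9, y in [3, 14]  -> 2 point(s)
  x = 5: RHS = 16, y in [4, 13]  -> 2 point(s)
  x = 6: RHS = 8, y in [5, 12]  -> 2 point(s)
  x = 7: RHS = 2, y in [6, 11]  -> 2 point(s)
  x = 8: RHS = 4, y in [2, 15]  -> 2 point(s)
  x = 11: RHS = 16, y in [4, 13]  -> 2 point(s)
  x = 12: RHS = 8, y in [5, 12]  -> 2 point(s)
  x = 13: RHS = 4, y in [2, 15]  -> 2 point(s)
  x = 15: RHS = 15, y in [7, 10]  -> 2 point(s)
  x = 16: RHS = 8, y in [5, 12]  -> 2 point(s)
Affine points: 22. Add the point at infinity: total = 23.

#E(F_17) = 23


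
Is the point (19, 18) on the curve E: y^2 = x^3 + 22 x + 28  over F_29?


Check whether y^2 = x^3 + 22 x + 28 (mod 29) for (x, y) = (19, 18).
LHS: y^2 = 18^2 mod 29 = 5
RHS: x^3 + 22 x + 28 = 19^3 + 22*19 + 28 mod 29 = 26
LHS != RHS

No, not on the curve


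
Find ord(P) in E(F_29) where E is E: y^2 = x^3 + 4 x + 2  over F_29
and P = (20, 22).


Compute successive multiples of P until we hit O:
  1P = (20, 22)
  2P = (19, 8)
  3P = (12, 3)
  4P = (4, 16)
  5P = (21, 3)
  6P = (1, 23)
  7P = (17, 16)
  8P = (25, 26)
  ... (continuing to 25P)
  25P = O

ord(P) = 25


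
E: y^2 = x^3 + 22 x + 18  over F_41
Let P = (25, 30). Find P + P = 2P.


Doubling: s = (3 x1^2 + a) / (2 y1)
s = (3*25^2 + 22) / (2*30) mod 41 = 20
x3 = s^2 - 2 x1 mod 41 = 20^2 - 2*25 = 22
y3 = s (x1 - x3) - y1 mod 41 = 20 * (25 - 22) - 30 = 30

2P = (22, 30)


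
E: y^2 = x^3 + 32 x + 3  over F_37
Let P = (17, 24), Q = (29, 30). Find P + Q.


P != Q, so use the chord formula.
s = (y2 - y1) / (x2 - x1) = (6) / (12) mod 37 = 19
x3 = s^2 - x1 - x2 mod 37 = 19^2 - 17 - 29 = 19
y3 = s (x1 - x3) - y1 mod 37 = 19 * (17 - 19) - 24 = 12

P + Q = (19, 12)


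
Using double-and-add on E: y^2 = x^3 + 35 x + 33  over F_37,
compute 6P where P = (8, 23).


k = 6 = 110_2 (binary, LSB first: 011)
Double-and-add from P = (8, 23):
  bit 0 = 0: acc unchanged = O
  bit 1 = 1: acc = O + (14, 23) = (14, 23)
  bit 2 = 1: acc = (14, 23) + (30, 0) = (14, 14)

6P = (14, 14)


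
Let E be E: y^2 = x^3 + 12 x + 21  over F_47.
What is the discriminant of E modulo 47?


4 a^3 + 27 b^2 = 4*12^3 + 27*21^2 = 6912 + 11907 = 18819
Delta = -16 * (18819) = -301104
Delta mod 47 = 25

Delta = 25 (mod 47)


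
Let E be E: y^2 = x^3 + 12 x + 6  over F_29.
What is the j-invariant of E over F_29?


Delta = -16(4 a^3 + 27 b^2) mod 29 = 6
-1728 * (4 a)^3 = -1728 * (4*12)^3 mod 29 = 6
j = 6 * 6^(-1) mod 29 = 1

j = 1 (mod 29)


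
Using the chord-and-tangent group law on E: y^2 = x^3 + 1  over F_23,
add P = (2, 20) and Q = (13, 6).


P != Q, so use the chord formula.
s = (y2 - y1) / (x2 - x1) = (9) / (11) mod 23 = 5
x3 = s^2 - x1 - x2 mod 23 = 5^2 - 2 - 13 = 10
y3 = s (x1 - x3) - y1 mod 23 = 5 * (2 - 10) - 20 = 9

P + Q = (10, 9)


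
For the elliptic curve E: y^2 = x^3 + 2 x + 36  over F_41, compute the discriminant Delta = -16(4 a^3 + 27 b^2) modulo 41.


4 a^3 + 27 b^2 = 4*2^3 + 27*36^2 = 32 + 34992 = 35024
Delta = -16 * (35024) = -560384
Delta mod 41 = 4

Delta = 4 (mod 41)


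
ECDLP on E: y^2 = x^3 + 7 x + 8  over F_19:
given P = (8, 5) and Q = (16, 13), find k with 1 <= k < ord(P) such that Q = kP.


Enumerate multiples of P until we hit Q = (16, 13):
  1P = (8, 5)
  2P = (4, 10)
  3P = (5, 15)
  4P = (15, 12)
  5P = (16, 6)
  6P = (6, 0)
  7P = (16, 13)
Match found at i = 7.

k = 7


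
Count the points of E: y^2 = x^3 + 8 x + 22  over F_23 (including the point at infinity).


For each x in F_23, count y with y^2 = x^3 + 8 x + 22 mod 23:
  x = 1: RHS = 8, y in [10, 13]  -> 2 point(s)
  x = 2: RHS = 0, y in [0]  -> 1 point(s)
  x = 3: RHS = 4, y in [2, 21]  -> 2 point(s)
  x = 4: RHS = 3, y in [7, 16]  -> 2 point(s)
  x = 5: RHS = 3, y in [7, 16]  -> 2 point(s)
  x = 8: RHS = 0, y in [0]  -> 1 point(s)
  x = 9: RHS = 18, y in [8, 15]  -> 2 point(s)
  x = 12: RHS = 6, y in [11, 12]  -> 2 point(s)
  x = 13: RHS = 0, y in [0]  -> 1 point(s)
  x = 14: RHS = 3, y in [7, 16]  -> 2 point(s)
  x = 18: RHS = 18, y in [8, 15]  -> 2 point(s)
  x = 19: RHS = 18, y in [8, 15]  -> 2 point(s)
  x = 22: RHS = 13, y in [6, 17]  -> 2 point(s)
Affine points: 23. Add the point at infinity: total = 24.

#E(F_23) = 24


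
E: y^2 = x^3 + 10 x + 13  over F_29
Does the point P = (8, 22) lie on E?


Check whether y^2 = x^3 + 10 x + 13 (mod 29) for (x, y) = (8, 22).
LHS: y^2 = 22^2 mod 29 = 20
RHS: x^3 + 10 x + 13 = 8^3 + 10*8 + 13 mod 29 = 25
LHS != RHS

No, not on the curve


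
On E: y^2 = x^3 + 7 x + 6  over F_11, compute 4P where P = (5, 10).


k = 4 = 100_2 (binary, LSB first: 001)
Double-and-add from P = (5, 10):
  bit 0 = 0: acc unchanged = O
  bit 1 = 0: acc unchanged = O
  bit 2 = 1: acc = O + (6, 0) = (6, 0)

4P = (6, 0)


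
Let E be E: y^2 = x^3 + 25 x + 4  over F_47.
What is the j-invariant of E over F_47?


Delta = -16(4 a^3 + 27 b^2) mod 47 = 16
-1728 * (4 a)^3 = -1728 * (4*25)^3 mod 47 = 26
j = 26 * 16^(-1) mod 47 = 31

j = 31 (mod 47)


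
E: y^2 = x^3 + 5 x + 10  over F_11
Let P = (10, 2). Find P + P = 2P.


Doubling: s = (3 x1^2 + a) / (2 y1)
s = (3*10^2 + 5) / (2*2) mod 11 = 2
x3 = s^2 - 2 x1 mod 11 = 2^2 - 2*10 = 6
y3 = s (x1 - x3) - y1 mod 11 = 2 * (10 - 6) - 2 = 6

2P = (6, 6)


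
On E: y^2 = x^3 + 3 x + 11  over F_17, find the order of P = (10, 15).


Compute successive multiples of P until we hit O:
  1P = (10, 15)
  2P = (5, 10)
  3P = (3, 9)
  4P = (3, 8)
  5P = (5, 7)
  6P = (10, 2)
  7P = O

ord(P) = 7


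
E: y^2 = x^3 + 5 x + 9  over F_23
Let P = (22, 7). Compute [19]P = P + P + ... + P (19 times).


k = 19 = 10011_2 (binary, LSB first: 11001)
Double-and-add from P = (22, 7):
  bit 0 = 1: acc = O + (22, 7) = (22, 7)
  bit 1 = 1: acc = (22, 7) + (15, 20) = (4, 22)
  bit 2 = 0: acc unchanged = (4, 22)
  bit 3 = 0: acc unchanged = (4, 22)
  bit 4 = 1: acc = (4, 22) + (9, 22) = (10, 1)

19P = (10, 1)


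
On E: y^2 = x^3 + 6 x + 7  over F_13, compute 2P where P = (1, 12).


Doubling: s = (3 x1^2 + a) / (2 y1)
s = (3*1^2 + 6) / (2*12) mod 13 = 2
x3 = s^2 - 2 x1 mod 13 = 2^2 - 2*1 = 2
y3 = s (x1 - x3) - y1 mod 13 = 2 * (1 - 2) - 12 = 12

2P = (2, 12)


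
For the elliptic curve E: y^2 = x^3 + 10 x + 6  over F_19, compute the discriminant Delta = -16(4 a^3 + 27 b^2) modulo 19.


4 a^3 + 27 b^2 = 4*10^3 + 27*6^2 = 4000 + 972 = 4972
Delta = -16 * (4972) = -79552
Delta mod 19 = 1

Delta = 1 (mod 19)


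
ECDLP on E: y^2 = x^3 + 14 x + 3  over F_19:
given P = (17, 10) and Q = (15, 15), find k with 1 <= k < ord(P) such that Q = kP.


Enumerate multiples of P until we hit Q = (15, 15):
  1P = (17, 10)
  2P = (15, 4)
  3P = (15, 15)
Match found at i = 3.

k = 3
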